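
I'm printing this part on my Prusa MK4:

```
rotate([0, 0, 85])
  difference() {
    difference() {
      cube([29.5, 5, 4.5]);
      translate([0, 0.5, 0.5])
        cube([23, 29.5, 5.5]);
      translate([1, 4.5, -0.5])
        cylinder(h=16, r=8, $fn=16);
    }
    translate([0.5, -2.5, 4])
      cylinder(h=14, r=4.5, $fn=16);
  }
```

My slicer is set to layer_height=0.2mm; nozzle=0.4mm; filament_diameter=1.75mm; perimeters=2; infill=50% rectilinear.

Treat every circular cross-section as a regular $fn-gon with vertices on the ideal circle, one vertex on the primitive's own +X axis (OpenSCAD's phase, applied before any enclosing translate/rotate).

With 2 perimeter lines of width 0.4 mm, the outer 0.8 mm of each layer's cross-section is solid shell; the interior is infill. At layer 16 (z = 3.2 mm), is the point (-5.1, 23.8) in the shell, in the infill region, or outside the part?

outside

At z = 3.2 mm: the 29.5×5 cube contributes its full rectangle; the cube at (0, 0.5) is present — its section is the full 23×29.5 rectangle; the r=8 cylinder at (1, 4.5) contributes a regular 16-gon of circumradius 8; After the difference (first − rest): starting from the 29.5×5 cube, the 23×29.5 cube at (0, 0.5) partially overlaps it — only the 103.50 mm² overlap (of its 678.50 mm²) is removed, clipping the outline; the r=8 cylinder at (1, 4.5) partially overlaps it — only the 3.80 mm² overlap (of its 195.93 mm²) is removed, clipping the outline — 1 connected region; the cylinder at (0.5, -2.5) is not intersected at this z (z outside [4, 18]); Taking the first minus the rest: none of the subtracted shapes is present at this height, so that combined region is unchanged — 1 connected region; (rotated 85° about Z; rotation is an isometry so areas/perimeters/island counts are preserved). Overall, the cross-section is a single solid region. Undo the 85° rotation: the query point maps to (23.265, 7.155) in the un-rotated model frame. The nearest boundary edge runs (23.00, 5.00)→(29.50, 5.00); distance from the point to it = 2.15 mm. The point is not inside any of the regions above, so it lies outside the cross-section (2.15 mm from the nearest boundary).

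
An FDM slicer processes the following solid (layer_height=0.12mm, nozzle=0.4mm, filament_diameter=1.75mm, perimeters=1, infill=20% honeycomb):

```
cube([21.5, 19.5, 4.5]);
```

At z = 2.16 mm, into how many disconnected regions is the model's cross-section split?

1

At z = 2.16 mm: the cube is present — its section is the full 21.5×19.5 rectangle. The result has 1 disconnected region.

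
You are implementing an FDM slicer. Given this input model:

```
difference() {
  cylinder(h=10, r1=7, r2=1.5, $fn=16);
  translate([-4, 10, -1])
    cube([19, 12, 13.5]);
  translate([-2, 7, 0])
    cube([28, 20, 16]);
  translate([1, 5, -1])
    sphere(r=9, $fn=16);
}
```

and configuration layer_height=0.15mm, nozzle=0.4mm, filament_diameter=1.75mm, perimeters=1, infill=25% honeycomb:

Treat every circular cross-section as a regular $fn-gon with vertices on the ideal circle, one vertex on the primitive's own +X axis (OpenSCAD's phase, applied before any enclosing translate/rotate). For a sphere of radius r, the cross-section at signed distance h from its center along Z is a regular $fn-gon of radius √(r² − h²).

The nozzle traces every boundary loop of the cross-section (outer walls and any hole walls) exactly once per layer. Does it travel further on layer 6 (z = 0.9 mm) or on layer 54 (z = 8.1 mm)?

Layer 6 (z = 0.9): the cone (r1=7→r2=1.5) has section circumradius 6.505 here — a regular 16-gon (perimeter = 2·16·6.505·sin(180°/16) = 40.61 mm); the cube at (-4, 10) (footprint 19×12) is included at this height (perimeter 62.00 mm); the cube at (-2, 7) is present — its section is the full 28×20 rectangle (perimeter 96.00 mm); the r=9 sphere at (1, 5) contributes a regular 16-gon of circumradius √(9²−1.9²) = 8.797 (perimeter = 2·16·8.797·sin(180°/16) = 54.92 mm); Taking the first minus the rest: starting from the cone, the 19×12 cube at (-4, 10) misses the remaining region (no effect); the 28×20 cube at (-2, 7) misses the remaining region (no effect); the r=9 sphere at (1, 5) partially overlaps it — only the 99.49 mm² overlap (of its 236.93 mm²) is removed, clipping the outline — boundary = 33.38 mm. So its perimeter = 33.38 mm. Layer 54 (z = 8.1): the cone: at t=0.810 of its height the radius interpolates to r₁+(r₂−r₁)t = 2.545, giving a regular 16-gon of that circumradius (perimeter = 2·16·2.545·sin(180°/16) = 15.89 mm); the 19×12 cube at (-4, 10) contributes its full rectangle (perimeter 62.00 mm); the 28×20 cube at (-2, 7) contributes its full rectangle (perimeter 96.00 mm); the sphere at (1, 5) is absent (|z−center|=9.100 > r=9); Taking the first minus the rest: starting from the cone, the 19×12 cube at (-4, 10) misses the remaining region (no effect); the 28×20 cube at (-2, 7) misses the remaining region (no effect) — boundary = 15.89 mm. So its perimeter = 15.89 mm. Layer 6 is larger (33.38 vs 15.89 mm).

layer 6 (z = 0.9 mm)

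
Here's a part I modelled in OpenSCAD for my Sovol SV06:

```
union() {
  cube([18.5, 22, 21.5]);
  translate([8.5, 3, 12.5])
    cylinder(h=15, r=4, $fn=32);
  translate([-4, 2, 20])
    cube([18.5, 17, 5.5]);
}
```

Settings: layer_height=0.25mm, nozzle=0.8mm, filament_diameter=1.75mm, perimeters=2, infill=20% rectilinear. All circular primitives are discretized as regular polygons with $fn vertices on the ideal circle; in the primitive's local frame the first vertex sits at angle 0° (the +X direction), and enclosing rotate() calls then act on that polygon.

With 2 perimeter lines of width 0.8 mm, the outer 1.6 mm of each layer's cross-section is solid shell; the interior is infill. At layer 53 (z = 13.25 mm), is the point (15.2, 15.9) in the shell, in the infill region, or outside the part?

infill

At z = 13.25 mm: the cube (footprint 18.5×22) is included at this height; the r=4 cylinder at (8.5, 3) contributes a regular 32-gon of circumradius 4; the cube at (-4, 2) does not reach this height (z outside [20, 25.5]); Merging all regions: the regions partially overlap (shared area 46.39 mm²), so overlapping operands fuse into one piece — 1 connected region. Overall, the cross-section is a single solid region. The nearest boundary edge runs (18.50, 22.00)→(18.50, 0.00); distance from the point to it = 3.30 mm. The point is inside the cross-section and 3.30 mm from the nearest boundary — more than the 1.6 mm shell width (2 × 0.8), so it's in the infill interior.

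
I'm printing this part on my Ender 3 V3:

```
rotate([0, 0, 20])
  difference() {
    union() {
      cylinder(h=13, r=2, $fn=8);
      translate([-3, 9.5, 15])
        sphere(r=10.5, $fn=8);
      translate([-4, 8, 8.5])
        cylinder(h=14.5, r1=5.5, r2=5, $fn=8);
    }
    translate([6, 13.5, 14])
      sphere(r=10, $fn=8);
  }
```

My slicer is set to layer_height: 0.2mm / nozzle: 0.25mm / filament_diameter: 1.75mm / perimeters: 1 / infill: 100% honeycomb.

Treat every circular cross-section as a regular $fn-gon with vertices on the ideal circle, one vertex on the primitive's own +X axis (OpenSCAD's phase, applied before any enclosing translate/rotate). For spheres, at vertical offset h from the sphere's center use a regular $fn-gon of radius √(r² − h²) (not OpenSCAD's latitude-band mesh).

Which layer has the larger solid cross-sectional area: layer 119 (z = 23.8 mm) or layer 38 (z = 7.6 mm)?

layer 38 (z = 7.6 mm)

Layer 119 (z = 23.8): the cylinder is not intersected at this z (z outside [0, 13]); the r=10.5 sphere at (-3, 9.5) contributes a regular 8-gon of circumradius √(10.5²−8.8²) = 5.728 (area = (8/2)·5.728²·sin(360°/8) = 92.80 mm²); the cone at (-4, 8) does not reach this height (z outside [8.5, 23]); Taking the union: only the r=10.5 sphere at (-3, 9.5) is present, so the union is just that shape — area = 92.80 mm²; the sphere at (6, 13.5): section is a regular 8-gon, circumradius = √(r²−h²) = √(10²−9.8²) = 1.990 (area = (8/2)·1.990²·sin(360°/8) = 11.20 mm²); After the difference (first − rest): starting from the result so far (92.80 mm²), the r=10 sphere at (6, 13.5) misses the remaining region (no effect) — area = 92.80 mm²; (rotated 20° about Z; rotation is an isometry so areas/perimeters/island counts are preserved). So its area = 92.80 mm². Layer 38 (z = 7.6): the cylinder: section is a regular 8-gon, circumradius r=2 (area = (8/2)·2.000²·sin(360°/8) = 11.31 mm²); the sphere at (-3, 9.5): section is a regular 8-gon, circumradius = √(r²−h²) = √(10.5²−7.4²) = 7.449 (area = (8/2)·7.449²·sin(360°/8) = 156.95 mm²); the cone at (-4, 8) is absent (z outside [8.5, 23]); Combining (union): the 2 present regions are separate (no shared area or edge), so areas and boundary lengths simply add and each stays a separate island — area = 168.26 mm²; the r=10 sphere at (6, 13.5) contributes a regular 8-gon of circumradius √(10²−6.4²) = 7.684 (area = (8/2)·7.684²·sin(360°/8) = 166.99 mm²); Subtracting the remaining from the first: starting from the result so far (168.26 mm²), the r=10 sphere at (6, 13.5) partially overlaps it — only the 32.46 mm² overlap (of its 166.99 mm²) is removed, clipping the outline — area = 135.80 mm²; (rotated 20° about Z; rotation is an isometry so areas/perimeters/island counts are preserved). So its area = 135.80 mm². Layer 38 is larger (135.80 vs 92.80 mm²).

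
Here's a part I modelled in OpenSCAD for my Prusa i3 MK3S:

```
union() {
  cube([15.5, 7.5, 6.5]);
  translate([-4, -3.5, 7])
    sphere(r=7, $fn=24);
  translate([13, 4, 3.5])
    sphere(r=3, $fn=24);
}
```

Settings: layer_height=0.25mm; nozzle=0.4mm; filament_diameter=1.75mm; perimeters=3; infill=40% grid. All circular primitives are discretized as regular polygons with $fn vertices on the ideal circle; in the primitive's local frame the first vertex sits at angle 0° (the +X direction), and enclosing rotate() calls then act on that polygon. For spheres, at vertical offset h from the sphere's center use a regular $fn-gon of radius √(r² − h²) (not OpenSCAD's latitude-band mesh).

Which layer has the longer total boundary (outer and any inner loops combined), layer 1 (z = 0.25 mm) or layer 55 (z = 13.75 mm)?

layer 1 (z = 0.25 mm)

Layer 1 (z = 0.25): the cube (footprint 15.5×7.5) is included at this height (perimeter 46.00 mm); the r=7 sphere at (-4, -3.5) contributes a regular 24-gon of circumradius √(7²−6.75²) = 1.854 (perimeter = 2·24·1.854·sin(180°/24) = 11.62 mm); the sphere at (13, 4) does not reach this height (|z−center|=3.250 > r=3); Merging all regions: the 2 present regions are separate (no shared area or edge), so areas and boundary lengths simply add and each stays a separate island — boundary = 57.62 mm. So its perimeter = 57.62 mm. Layer 55 (z = 13.75): the cube is absent (z outside [0, 6.5]); the sphere at (-4, -3.5): section is a regular 24-gon, circumradius = √(r²−h²) = √(7²−6.75²) = 1.854 (perimeter = 2·24·1.854·sin(180°/24) = 11.62 mm); the sphere at (13, 4) is not intersected at this z (|z−center|=10.250 > r=3); Combining (union): only the r=7 sphere at (-4, -3.5) is present, so the union is just that shape — boundary = 11.62 mm. So its perimeter = 11.62 mm. Layer 1 is larger (57.62 vs 11.62 mm).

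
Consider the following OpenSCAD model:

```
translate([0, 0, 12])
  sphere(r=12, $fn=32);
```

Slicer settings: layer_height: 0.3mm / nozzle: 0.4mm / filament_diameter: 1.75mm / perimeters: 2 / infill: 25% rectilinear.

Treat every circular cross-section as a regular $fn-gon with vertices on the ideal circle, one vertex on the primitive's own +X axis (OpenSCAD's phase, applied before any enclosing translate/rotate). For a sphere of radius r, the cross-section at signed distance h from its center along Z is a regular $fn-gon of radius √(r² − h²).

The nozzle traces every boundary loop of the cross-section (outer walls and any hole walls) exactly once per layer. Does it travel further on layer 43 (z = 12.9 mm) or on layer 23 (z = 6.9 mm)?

Layer 43 (z = 12.9): the sphere: section is a regular 32-gon, circumradius = √(r²−h²) = √(12²−0.9²) = 11.966 (perimeter = 2·32·11.966·sin(180°/32) = 75.07 mm). So its perimeter = 75.07 mm. Layer 23 (z = 6.9): the r=12 sphere slices to a regular 32-gon of circumradius 10.862 (√(r²−h²) with h=5.1 from center) (perimeter = 2·32·10.862·sin(180°/32) = 68.14 mm). So its perimeter = 68.14 mm. Layer 43 is larger (75.07 vs 68.14 mm).

layer 43 (z = 12.9 mm)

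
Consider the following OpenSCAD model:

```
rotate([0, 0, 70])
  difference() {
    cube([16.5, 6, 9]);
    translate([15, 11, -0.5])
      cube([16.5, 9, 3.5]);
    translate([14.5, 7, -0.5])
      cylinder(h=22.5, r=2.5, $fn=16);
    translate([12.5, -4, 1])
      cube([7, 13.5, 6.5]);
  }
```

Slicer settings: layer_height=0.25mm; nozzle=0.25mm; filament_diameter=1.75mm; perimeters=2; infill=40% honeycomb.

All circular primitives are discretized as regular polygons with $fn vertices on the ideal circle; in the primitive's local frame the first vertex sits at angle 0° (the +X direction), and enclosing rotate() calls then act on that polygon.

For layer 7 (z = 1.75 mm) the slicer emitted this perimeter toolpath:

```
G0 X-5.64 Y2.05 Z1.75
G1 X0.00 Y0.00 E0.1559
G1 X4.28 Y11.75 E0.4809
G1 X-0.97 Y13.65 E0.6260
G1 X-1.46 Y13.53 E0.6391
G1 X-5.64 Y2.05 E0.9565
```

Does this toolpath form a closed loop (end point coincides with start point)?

yes

Start point (G0): (-5.64, 2.05). End point (last G1): the path returns to the start — closed.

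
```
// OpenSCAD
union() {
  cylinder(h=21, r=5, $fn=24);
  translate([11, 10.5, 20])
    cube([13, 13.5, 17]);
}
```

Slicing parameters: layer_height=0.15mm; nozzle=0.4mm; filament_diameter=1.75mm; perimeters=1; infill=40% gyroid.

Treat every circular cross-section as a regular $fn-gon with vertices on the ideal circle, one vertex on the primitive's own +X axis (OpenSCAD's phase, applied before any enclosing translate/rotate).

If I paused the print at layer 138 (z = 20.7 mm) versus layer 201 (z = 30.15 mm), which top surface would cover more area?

layer 138 (z = 20.7 mm)

Layer 138 (z = 20.7): the cylinder: section is a regular 24-gon, circumradius r=5 (area = (24/2)·5.000²·sin(360°/24) = 77.65 mm²); the cube at (11, 10.5) (footprint 13×13.5) is included at this height (area 175.50 mm²); Merging all regions: the 2 present regions are separate (no shared area or edge), so areas and boundary lengths simply add and each stays a separate island — area = 253.15 mm². So its area = 253.15 mm². Layer 201 (z = 30.15): the cylinder is not intersected at this z (z outside [0, 21]); the cube at (11, 10.5) (footprint 13×13.5) is included at this height (area 175.50 mm²); Merging all regions: only the 13×13.5 cube at (11, 10.5) is present, so the union is just that shape — area = 175.50 mm². So its area = 175.50 mm². Layer 138 is larger (253.15 vs 175.50 mm²).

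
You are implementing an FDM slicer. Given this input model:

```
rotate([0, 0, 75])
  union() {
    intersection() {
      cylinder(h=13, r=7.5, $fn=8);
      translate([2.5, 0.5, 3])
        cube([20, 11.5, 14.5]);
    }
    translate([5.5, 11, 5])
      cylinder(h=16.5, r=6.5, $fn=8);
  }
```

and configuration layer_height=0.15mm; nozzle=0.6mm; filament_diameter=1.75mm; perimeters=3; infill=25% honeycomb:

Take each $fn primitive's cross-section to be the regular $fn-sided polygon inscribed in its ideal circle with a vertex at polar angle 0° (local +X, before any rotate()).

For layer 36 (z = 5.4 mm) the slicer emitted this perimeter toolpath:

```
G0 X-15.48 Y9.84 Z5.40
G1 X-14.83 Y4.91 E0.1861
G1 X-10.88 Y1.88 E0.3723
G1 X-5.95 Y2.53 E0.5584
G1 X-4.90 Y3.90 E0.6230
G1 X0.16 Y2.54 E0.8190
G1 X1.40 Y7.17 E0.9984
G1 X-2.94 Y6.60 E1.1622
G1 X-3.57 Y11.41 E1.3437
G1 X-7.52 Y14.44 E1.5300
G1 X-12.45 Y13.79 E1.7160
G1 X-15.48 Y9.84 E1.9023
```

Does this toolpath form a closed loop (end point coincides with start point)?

Start point (G0): (-15.48, 9.84). End point (last G1): the path returns to the start — closed.

yes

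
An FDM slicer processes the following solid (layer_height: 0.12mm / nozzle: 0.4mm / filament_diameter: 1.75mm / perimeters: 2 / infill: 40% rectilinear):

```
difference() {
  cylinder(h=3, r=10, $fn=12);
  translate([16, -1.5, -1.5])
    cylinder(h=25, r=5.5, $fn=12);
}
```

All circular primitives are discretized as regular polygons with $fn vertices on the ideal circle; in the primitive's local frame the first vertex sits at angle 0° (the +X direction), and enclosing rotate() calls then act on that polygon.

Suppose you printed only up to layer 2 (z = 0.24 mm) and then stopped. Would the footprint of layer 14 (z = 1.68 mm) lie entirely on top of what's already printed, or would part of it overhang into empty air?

entirely on top

Compare the two slices. At z = 0.24: the cylinder: section is a regular 12-gon, circumradius r=10 (area = (12/2)·10.000²·sin(360°/12) = 300.00 mm²); the r=5.5 cylinder at (16, -1.5) gives a regular 12-gon of circumradius 5.5 (constant along its height) (area = (12/2)·5.500²·sin(360°/12) = 90.75 mm²); Taking the first minus the rest: starting from the r=10 cylinder (300.00 mm²), the r=5.5 cylinder at (16, -1.5) misses the remaining region (no effect) — area = 300.00 mm². At z = 1.68: the r=10 cylinder gives a regular 12-gon of circumradius 10 (constant along its height) (area = (12/2)·10.000²·sin(360°/12) = 300.00 mm²); the r=5.5 cylinder at (16, -1.5) gives a regular 12-gon of circumradius 5.5 (constant along its height) (area = (12/2)·5.500²·sin(360°/12) = 90.75 mm²); After the difference (first − rest): starting from the r=10 cylinder (300.00 mm²), the r=5.5 cylinder at (16, -1.5) misses the remaining region (no effect) — area = 300.00 mm². Checking containment: the cross-section at z = 1.68 is a subset of the cross-section at z = 0.24.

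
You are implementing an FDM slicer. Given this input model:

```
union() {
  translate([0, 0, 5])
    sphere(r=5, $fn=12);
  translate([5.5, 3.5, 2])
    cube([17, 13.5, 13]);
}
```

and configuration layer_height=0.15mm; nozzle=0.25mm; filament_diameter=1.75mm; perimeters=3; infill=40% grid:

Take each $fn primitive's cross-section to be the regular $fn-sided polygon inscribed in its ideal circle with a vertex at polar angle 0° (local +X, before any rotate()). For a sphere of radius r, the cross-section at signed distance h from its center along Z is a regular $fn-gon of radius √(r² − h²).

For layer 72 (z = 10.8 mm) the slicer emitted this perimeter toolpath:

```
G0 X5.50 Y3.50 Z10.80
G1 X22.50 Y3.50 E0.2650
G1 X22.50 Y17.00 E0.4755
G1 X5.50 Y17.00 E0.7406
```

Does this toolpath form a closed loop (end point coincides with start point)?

no

Start point (G0): (5.50, 3.50). End point (last G1): the path does not return to the start — open.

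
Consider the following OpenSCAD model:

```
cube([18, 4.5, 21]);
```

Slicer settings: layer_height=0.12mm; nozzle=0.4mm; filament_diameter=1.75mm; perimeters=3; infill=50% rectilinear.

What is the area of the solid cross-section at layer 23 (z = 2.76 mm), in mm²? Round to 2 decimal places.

At z = 2.76 mm: the 18×4.5 cube contributes its full rectangle (area 81.00 mm²). Overall, the cross-section is a single solid region. Net area = 81.00 mm².

81.00 mm²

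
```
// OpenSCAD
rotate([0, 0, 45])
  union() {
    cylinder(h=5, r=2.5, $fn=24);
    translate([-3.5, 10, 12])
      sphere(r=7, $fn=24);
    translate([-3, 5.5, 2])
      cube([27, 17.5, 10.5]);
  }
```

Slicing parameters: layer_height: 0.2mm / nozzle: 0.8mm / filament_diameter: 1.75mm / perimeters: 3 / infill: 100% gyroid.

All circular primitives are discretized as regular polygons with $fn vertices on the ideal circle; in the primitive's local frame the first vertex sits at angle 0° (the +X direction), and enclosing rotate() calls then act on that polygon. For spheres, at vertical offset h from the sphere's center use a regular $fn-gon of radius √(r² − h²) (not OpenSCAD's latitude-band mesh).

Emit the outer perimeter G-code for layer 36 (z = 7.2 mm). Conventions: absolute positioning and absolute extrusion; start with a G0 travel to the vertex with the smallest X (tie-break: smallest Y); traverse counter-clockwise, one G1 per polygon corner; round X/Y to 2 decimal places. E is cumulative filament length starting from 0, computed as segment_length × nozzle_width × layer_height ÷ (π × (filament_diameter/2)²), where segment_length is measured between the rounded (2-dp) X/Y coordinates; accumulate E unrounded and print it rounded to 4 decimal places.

At z = 7.2 mm: the cylinder is absent (z outside [0, 5]); the sphere at (-3.5, 10): section is a regular 24-gon, circumradius = √(r²−h²) = √(7²−4.8²) = 5.095; the cube at (-3, 5.5) is present — its section is the full 27×17.5 rectangle; Merging all regions: the regions partially overlap (shared area 34.65 mm²), so overlapping operands fuse into one piece — 1 connected region; (rotated 45° about Z; rotation is an isometry so areas/perimeters/island counts are preserved). The outline is a single polygon with 19 vertices. Extrusion per mm of travel: 0.8 × 0.2 / (π × 0.875²) = 0.066520. Accumulating E over each segment gives final E = 6.4206.

G0 X-18.38 Y14.14 Z7.20
G1 X-12.75 Y8.51 E0.5296
G1 X-13.15 Y8.20 E0.5633
G1 X-13.96 Y7.14 E0.6520
G1 X-14.47 Y5.91 E0.7406
G1 X-14.64 Y4.60 E0.8285
G1 X-14.47 Y3.28 E0.9170
G1 X-13.96 Y2.05 E1.0056
G1 X-13.15 Y0.99 E1.0943
G1 X-12.09 Y0.18 E1.1831
G1 X-10.86 Y-0.33 E1.2717
G1 X-9.55 Y-0.50 E1.3595
G1 X-8.23 Y-0.33 E1.4481
G1 X-7.00 Y0.18 E1.5366
G1 X-5.94 Y0.99 E1.6254
G1 X-5.13 Y2.05 E1.7141
G1 X-4.71 Y3.07 E1.7875
G1 X13.08 Y20.86 E3.4611
G1 X0.71 Y33.23 E4.6248
G1 X-18.38 Y14.14 E6.4206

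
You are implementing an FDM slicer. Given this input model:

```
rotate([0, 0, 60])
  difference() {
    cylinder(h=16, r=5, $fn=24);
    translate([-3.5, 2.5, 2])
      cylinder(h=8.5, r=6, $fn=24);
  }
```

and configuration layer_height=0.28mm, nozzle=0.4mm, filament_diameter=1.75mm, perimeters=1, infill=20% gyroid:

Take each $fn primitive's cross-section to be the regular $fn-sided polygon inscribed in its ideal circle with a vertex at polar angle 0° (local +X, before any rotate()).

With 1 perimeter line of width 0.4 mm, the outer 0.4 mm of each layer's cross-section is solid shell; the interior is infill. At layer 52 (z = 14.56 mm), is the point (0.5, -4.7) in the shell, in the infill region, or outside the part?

At z = 14.56 mm: the r=5 cylinder contributes a regular 24-gon of circumradius 5; the cylinder at (-3.5, 2.5) is absent (z outside [2, 10.5]); Taking the first minus the rest: none of the subtracted shapes is present at this height, so the r=5 cylinder is unchanged — 1 connected region; (rotated 60° about Z; rotation is an isometry so areas/perimeters/island counts are preserved). Overall, the cross-section is a single solid region. Undo the 60° rotation: the query point maps to (-3.820, -2.783) in the un-rotated model frame. The nearest boundary edge runs (-4.33, -2.50)→(-3.54, -3.54); distance from the point to it = 0.23 mm. The point is inside the cross-section, 0.23 mm from the nearest boundary — within the 0.4 mm shell band (1 × 0.4).

shell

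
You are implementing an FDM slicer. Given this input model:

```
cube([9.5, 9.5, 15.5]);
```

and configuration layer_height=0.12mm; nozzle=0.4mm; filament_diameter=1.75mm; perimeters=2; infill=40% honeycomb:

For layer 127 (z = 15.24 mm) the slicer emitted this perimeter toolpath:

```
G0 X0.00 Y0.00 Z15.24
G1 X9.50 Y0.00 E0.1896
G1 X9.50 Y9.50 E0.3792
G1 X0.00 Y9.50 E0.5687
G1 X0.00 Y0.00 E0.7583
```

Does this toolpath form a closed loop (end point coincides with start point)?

Start point (G0): (0.00, 0.00). End point (last G1): the path returns to the start — closed.

yes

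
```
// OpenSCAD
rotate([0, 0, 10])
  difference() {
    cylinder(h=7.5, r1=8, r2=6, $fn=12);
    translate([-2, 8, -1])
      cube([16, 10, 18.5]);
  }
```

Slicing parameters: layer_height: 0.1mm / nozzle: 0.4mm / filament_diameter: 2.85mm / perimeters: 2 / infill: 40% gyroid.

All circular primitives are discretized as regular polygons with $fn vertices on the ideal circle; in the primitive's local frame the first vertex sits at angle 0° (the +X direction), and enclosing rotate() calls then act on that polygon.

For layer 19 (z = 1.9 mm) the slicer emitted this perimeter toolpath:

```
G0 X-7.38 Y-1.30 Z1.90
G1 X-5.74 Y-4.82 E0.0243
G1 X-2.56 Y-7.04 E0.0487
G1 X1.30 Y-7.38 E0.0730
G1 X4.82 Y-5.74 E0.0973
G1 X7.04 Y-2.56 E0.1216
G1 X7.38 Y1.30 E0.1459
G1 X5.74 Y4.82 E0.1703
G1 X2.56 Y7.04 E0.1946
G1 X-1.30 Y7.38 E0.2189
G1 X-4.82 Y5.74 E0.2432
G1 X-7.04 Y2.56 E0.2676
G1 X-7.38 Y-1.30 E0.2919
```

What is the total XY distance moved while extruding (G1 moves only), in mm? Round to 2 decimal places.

46.55 mm

Sum the Euclidean lengths of each G1 segment: total = 46.55 mm.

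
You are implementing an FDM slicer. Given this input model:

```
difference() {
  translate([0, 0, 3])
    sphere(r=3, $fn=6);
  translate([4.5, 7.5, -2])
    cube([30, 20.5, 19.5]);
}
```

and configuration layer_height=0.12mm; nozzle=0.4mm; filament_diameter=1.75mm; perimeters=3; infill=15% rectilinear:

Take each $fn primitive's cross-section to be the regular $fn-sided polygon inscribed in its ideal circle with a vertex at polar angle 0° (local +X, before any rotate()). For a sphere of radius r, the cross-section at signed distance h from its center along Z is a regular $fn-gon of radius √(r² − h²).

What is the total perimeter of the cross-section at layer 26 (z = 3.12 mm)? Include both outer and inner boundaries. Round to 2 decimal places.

At z = 3.12 mm: the r=3 sphere slices to a regular 6-gon of circumradius 2.998 (√(r²−h²) with h=0.12 from center) (perimeter = 2·6·2.998·sin(180°/6) = 17.99 mm); the cube at (4.5, 7.5) (footprint 30×20.5) is included at this height (perimeter 101.00 mm); Taking the first minus the rest: starting from the r=3 sphere, the 30×20.5 cube at (4.5, 7.5) misses the remaining region (no effect) — boundary = 17.99 mm. Overall, the cross-section is a single solid region. Total boundary length (outer) = 17.99 mm.

17.99 mm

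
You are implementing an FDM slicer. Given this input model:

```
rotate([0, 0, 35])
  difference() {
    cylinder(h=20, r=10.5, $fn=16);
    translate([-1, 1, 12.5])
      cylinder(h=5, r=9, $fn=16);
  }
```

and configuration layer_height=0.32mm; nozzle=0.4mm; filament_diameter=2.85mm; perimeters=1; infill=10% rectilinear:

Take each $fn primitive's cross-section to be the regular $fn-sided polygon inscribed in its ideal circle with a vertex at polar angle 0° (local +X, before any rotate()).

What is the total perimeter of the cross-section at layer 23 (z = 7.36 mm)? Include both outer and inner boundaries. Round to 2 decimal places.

65.55 mm

At z = 7.36 mm: the cylinder: section is a regular 16-gon, circumradius r=10.5 (perimeter = 2·16·10.500·sin(180°/16) = 65.55 mm); the cylinder at (-1, 1) is absent (z outside [12.5, 17.5]); Subtracting the remaining from the first: none of the subtracted shapes is present at this height, so the r=10.5 cylinder is unchanged — boundary = 65.55 mm; (rotated 35° about Z; rotation is an isometry so areas/perimeters/island counts are preserved). Overall, the cross-section is a single solid region. Total boundary length (outer) = 65.55 mm.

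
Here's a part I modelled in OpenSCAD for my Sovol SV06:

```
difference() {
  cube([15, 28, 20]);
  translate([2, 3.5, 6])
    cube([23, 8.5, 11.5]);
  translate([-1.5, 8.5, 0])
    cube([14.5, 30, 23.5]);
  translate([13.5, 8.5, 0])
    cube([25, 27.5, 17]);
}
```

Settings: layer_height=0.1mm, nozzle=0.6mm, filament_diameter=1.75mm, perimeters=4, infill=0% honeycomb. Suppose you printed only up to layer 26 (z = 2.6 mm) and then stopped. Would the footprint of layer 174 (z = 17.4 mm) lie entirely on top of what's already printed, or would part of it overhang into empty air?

part overhangs

Compare the two slices. At z = 2.6: the 15×28 cube contributes its full rectangle (area 420.00 mm²); the cube at (2, 3.5) does not reach this height (z outside [6, 17.5]); the cube at (-1.5, 8.5) is present — its section is the full 14.5×30 rectangle (area 435.00 mm²); the cube at (13.5, 8.5) (footprint 25×27.5) is included at this height (area 687.50 mm²); After the difference (first − rest): starting from the 15×28 cube (420.00 mm²), the 14.5×30 cube at (-1.5, 8.5) partially overlaps it — only the 253.50 mm² overlap (of its 435.00 mm²) is removed, clipping the outline; the 25×27.5 cube at (13.5, 8.5) partially overlaps it — only the 29.25 mm² overlap (of its 687.50 mm²) is removed, clipping the outline — area = 137.25 mm². At z = 17.4: the 15×28 cube contributes its full rectangle (area 420.00 mm²); the cube at (2, 3.5) (footprint 23×8.5) is included at this height (area 195.50 mm²); the 14.5×30 cube at (-1.5, 8.5) contributes its full rectangle (area 435.00 mm²); the cube at (13.5, 8.5) does not reach this height (z outside [0, 17]); Subtracting the remaining from the first: starting from the 15×28 cube (420.00 mm²), the 23×8.5 cube at (2, 3.5) partially overlaps it — only the 110.50 mm² overlap (of its 195.50 mm²) is removed, clipping the outline; the 14.5×30 cube at (-1.5, 8.5) partially overlaps it — only the 215.00 mm² overlap (of its 435.00 mm²) is removed, clipping the outline — area = 94.50 mm². Checking containment: at z = 17.4 the cross-section extends beyond the z = 2.6 cross-section by about 24.00 mm².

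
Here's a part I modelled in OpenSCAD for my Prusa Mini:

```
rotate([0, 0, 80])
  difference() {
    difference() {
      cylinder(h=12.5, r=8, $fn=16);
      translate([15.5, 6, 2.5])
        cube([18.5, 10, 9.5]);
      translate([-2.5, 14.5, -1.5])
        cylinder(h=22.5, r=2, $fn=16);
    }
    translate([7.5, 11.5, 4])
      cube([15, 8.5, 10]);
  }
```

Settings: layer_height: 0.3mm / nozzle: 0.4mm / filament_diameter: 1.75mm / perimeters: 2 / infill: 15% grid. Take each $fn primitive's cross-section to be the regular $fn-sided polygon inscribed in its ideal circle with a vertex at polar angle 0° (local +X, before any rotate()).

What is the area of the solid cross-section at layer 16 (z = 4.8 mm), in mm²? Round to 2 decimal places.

195.93 mm²

At z = 4.8 mm: the cylinder: section is a regular 16-gon, circumradius r=8 (area = (16/2)·8.000²·sin(360°/16) = 195.93 mm²); the 18.5×10 cube at (15.5, 6) contributes its full rectangle (area 185.00 mm²); the r=2 cylinder at (-2.5, 14.5) gives a regular 16-gon of circumradius 2 (constant along its height) (area = (16/2)·2.000²·sin(360°/16) = 12.25 mm²); Subtracting the remaining from the first: starting from the r=8 cylinder (195.93 mm²), the 18.5×10 cube at (15.5, 6) misses the remaining region (no effect); the r=2 cylinder at (-2.5, 14.5) misses the remaining region (no effect) — area = 195.93 mm²; the cube at (7.5, 11.5) (footprint 15×8.5) is included at this height (area 127.50 mm²); Subtracting the remaining from the first: starting from the result so far (195.93 mm²), the 15×8.5 cube at (7.5, 11.5) misses the remaining region (no effect) — area = 195.93 mm²; (rotated 80° about Z; rotation is an isometry so areas/perimeters/island counts are preserved). Overall, the cross-section is a single solid region. Net area = 195.93 mm².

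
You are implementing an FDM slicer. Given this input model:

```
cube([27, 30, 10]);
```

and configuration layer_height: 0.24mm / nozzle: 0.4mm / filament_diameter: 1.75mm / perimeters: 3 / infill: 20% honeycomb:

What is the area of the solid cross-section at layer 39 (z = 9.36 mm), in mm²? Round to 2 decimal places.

810.00 mm²

At z = 9.36 mm: the 27×30 cube contributes its full rectangle (area 810.00 mm²). Overall, the cross-section is a single solid region. Net area = 810.00 mm².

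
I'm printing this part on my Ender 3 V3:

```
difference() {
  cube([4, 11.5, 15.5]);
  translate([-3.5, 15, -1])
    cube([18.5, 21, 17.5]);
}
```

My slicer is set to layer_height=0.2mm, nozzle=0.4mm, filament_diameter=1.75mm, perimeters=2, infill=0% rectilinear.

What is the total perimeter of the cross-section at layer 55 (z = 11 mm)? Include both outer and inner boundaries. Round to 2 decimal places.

At z = 11 mm: the cube (footprint 4×11.5) is included at this height (perimeter 31.00 mm); the cube at (-3.5, 15) is present — its section is the full 18.5×21 rectangle (perimeter 79.00 mm); After the difference (first − rest): starting from the 4×11.5 cube, the 18.5×21 cube at (-3.5, 15) misses the remaining region (no effect) — boundary = 31.00 mm. Overall, the cross-section is a single solid region. Total boundary length (outer) = 31.00 mm.

31.00 mm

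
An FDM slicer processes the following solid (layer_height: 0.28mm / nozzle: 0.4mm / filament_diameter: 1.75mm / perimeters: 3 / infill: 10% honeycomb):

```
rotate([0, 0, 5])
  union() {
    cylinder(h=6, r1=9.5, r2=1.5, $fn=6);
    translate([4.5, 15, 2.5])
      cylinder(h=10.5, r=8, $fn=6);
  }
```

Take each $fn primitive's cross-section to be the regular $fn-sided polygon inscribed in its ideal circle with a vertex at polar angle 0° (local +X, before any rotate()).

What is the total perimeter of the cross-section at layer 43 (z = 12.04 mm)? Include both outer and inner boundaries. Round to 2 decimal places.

48.00 mm

At z = 12.04 mm: the cone does not reach this height (z outside [0, 6]); the r=8 cylinder at (4.5, 15) contributes a regular 6-gon of circumradius 8 (perimeter = 2·6·8.000·sin(180°/6) = 48.00 mm); Taking the union: only the r=8 cylinder at (4.5, 15) is present, so the union is just that shape — boundary = 48.00 mm; (rotated 5° about Z; rotation is an isometry so areas/perimeters/island counts are preserved). Overall, the cross-section is a single solid region. Total boundary length (outer) = 48.00 mm.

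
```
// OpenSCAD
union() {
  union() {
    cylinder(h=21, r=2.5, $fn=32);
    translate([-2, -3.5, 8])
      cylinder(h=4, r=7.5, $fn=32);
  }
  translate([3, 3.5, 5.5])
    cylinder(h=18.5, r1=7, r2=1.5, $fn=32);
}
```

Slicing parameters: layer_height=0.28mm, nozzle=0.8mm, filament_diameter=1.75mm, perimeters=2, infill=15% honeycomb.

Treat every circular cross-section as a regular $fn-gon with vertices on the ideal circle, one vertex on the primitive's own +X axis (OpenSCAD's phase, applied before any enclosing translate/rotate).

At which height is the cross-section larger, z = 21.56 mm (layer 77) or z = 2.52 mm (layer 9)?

Layer 77 (z = 21.56): the cylinder is not intersected at this z (z outside [0, 21]); the cylinder at (-2, -3.5) is absent (z outside [8, 12]); Combining (union): nothing is present at this height; the cone at (3, 3.5) contributes a regular 32-gon of circumradius 2.225 (interpolated between r1=7 and r2=1.5 at t=0.868) (area = (32/2)·2.225²·sin(360°/32) = 15.46 mm²); Taking the union: only the cone at (3, 3.5) is present, so the union is just that shape — area = 15.46 mm². So its area = 15.46 mm². Layer 9 (z = 2.52): the r=2.5 cylinder gives a regular 32-gon of circumradius 2.5 (constant along its height) (area = (32/2)·2.500²·sin(360°/32) = 19.51 mm²); the cylinder at (-2, -3.5) does not reach this height (z outside [8, 12]); Combining (union): only the r=2.5 cylinder is present, so the union is just that shape — area = 19.51 mm²; the cone at (3, 3.5) does not reach this height (z outside [5.5, 24]); Taking the union: only the result so far is present, so the union is just that shape — area = 19.51 mm². So its area = 19.51 mm². Layer 9 is larger (19.51 vs 15.46 mm²).

layer 9 (z = 2.52 mm)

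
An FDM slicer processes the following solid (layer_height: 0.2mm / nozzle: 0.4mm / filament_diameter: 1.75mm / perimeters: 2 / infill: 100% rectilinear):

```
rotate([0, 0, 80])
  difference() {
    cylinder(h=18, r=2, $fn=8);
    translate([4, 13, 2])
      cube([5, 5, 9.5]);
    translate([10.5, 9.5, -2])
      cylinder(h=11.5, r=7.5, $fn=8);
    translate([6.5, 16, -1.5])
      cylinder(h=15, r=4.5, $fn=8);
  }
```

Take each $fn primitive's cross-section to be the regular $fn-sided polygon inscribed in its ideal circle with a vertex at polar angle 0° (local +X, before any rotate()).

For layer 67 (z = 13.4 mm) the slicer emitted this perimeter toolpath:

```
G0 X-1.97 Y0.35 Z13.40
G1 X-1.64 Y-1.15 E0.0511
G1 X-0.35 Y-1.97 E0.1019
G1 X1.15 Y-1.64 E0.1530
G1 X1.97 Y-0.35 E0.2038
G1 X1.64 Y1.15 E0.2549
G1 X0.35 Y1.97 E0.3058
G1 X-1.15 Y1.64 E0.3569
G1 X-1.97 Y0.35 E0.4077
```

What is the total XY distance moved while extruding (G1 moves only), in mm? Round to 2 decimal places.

12.26 mm

Sum the Euclidean lengths of each G1 segment: total = 12.26 mm.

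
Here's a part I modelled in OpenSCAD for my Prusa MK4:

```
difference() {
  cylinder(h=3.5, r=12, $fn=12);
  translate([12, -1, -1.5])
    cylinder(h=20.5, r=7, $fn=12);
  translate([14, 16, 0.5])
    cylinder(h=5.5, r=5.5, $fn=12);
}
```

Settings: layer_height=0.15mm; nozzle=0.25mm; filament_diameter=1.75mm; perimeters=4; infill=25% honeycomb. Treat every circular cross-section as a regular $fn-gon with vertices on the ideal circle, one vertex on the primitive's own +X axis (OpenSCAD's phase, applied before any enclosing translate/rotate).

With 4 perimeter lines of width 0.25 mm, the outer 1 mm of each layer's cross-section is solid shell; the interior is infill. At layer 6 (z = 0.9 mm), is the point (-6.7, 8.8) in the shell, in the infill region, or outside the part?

At z = 0.9 mm: the r=12 cylinder contributes a regular 12-gon of circumradius 12; the r=7 cylinder at (12, -1) contributes a regular 12-gon of circumradius 7; the r=5.5 cylinder at (14, 16) contributes a regular 12-gon of circumradius 5.5; Subtracting the remaining from the first: starting from the r=12 cylinder, the r=7 cylinder at (12, -1) partially overlaps it — only the 60.34 mm² overlap (of its 147.00 mm²) is removed, clipping the outline; the r=5.5 cylinder at (14, 16) misses the remaining region (no effect) — 1 connected region. Overall, the cross-section is a single solid region. The nearest boundary edge runs (-10.39, 6.00)→(-6.00, 10.39); distance from the point to it = 0.63 mm. The point is inside the cross-section, 0.63 mm from the nearest boundary — within the 1 mm shell band (4 × 0.25).

shell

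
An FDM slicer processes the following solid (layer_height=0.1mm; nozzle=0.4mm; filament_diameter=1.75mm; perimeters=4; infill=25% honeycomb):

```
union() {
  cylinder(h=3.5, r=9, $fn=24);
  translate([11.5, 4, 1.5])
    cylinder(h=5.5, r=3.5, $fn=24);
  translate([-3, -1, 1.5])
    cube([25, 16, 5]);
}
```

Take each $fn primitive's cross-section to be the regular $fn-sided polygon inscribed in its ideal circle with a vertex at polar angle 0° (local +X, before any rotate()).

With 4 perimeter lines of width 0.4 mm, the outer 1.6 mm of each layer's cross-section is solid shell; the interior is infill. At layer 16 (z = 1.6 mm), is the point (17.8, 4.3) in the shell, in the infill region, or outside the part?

infill

At z = 1.6 mm: the r=9 cylinder contributes a regular 24-gon of circumradius 9; the cylinder at (11.5, 4): section is a regular 24-gon, circumradius r=3.5; the cube at (-3, -1) (footprint 25×16) is included at this height; Combining (union): the regions partially overlap (shared area 139.22 mm²), so overlapping operands fuse into one piece — 1 connected region. Overall, the cross-section is a single solid region. The nearest boundary edge runs (22.00, 15.00)→(22.00, -1.00); distance from the point to it = 4.20 mm. The point is inside the cross-section and 4.20 mm from the nearest boundary — more than the 1.6 mm shell width (4 × 0.4), so it's in the infill interior.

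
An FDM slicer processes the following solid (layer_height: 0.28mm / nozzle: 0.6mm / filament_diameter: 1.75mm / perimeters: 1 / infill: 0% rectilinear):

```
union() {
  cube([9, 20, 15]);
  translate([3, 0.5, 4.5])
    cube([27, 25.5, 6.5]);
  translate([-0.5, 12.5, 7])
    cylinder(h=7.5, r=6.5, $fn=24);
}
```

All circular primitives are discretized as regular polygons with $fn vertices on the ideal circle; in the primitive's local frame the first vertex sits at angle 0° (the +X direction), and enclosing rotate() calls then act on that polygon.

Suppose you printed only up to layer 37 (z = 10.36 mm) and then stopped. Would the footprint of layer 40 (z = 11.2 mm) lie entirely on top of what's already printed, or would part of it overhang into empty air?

entirely on top

Compare the two slices. At z = 10.36: the 9×20 cube contributes its full rectangle (area 180.00 mm²); the cube at (3, 0.5) (footprint 27×25.5) is included at this height (area 688.50 mm²); the cylinder at (-0.5, 12.5): section is a regular 24-gon, circumradius r=6.5 (area = (24/2)·6.500²·sin(360°/24) = 131.22 mm²); Merging all regions: the regions partially overlap — summed areas 999.72 mm² minus the doubly-counted overlap 176.14 mm² gives 823.58 mm² — area = 823.58 mm². At z = 11.2: the 9×20 cube contributes its full rectangle (area 180.00 mm²); the cube at (3, 0.5) is absent (z outside [4.5, 11]); the r=6.5 cylinder at (-0.5, 12.5) gives a regular 24-gon of circumradius 6.5 (constant along its height) (area = (24/2)·6.500²·sin(360°/24) = 131.22 mm²); Merging all regions: the regions partially overlap — summed areas 311.22 mm² minus the doubly-counted overlap 59.14 mm² gives 252.08 mm² — area = 252.08 mm². Checking containment: the cross-section at z = 11.2 is a subset of the cross-section at z = 10.36.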